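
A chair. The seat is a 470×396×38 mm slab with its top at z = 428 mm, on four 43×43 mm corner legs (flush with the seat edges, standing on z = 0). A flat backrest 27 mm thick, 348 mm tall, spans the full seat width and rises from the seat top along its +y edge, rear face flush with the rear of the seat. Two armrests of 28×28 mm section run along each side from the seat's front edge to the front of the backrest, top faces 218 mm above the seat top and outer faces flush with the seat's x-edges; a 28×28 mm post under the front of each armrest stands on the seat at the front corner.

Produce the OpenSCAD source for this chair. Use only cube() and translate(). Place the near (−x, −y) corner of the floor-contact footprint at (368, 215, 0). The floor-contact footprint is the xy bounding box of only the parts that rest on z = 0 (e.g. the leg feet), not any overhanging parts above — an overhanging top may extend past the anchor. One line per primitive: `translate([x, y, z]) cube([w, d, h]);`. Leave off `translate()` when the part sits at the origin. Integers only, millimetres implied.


translate([368, 215, 390]) cube([470, 396, 38]);
translate([368, 215, 0]) cube([43, 43, 390]);
translate([795, 215, 0]) cube([43, 43, 390]);
translate([368, 568, 0]) cube([43, 43, 390]);
translate([795, 568, 0]) cube([43, 43, 390]);
translate([368, 584, 428]) cube([470, 27, 348]);
translate([368, 215, 618]) cube([28, 369, 28]);
translate([810, 215, 618]) cube([28, 369, 28]);
translate([368, 215, 428]) cube([28, 28, 190]);
translate([810, 215, 428]) cube([28, 28, 190]);


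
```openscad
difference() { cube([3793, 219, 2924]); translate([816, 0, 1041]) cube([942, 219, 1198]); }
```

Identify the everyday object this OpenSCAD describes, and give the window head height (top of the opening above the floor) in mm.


A wall with a window opening. The window head height is 2239 mm.

A wall with a rectangular opening subtracted — a window. Sill at z = 1041, opening 1198 mm tall, so the head is at 1041 + 1198 = 2239 mm.


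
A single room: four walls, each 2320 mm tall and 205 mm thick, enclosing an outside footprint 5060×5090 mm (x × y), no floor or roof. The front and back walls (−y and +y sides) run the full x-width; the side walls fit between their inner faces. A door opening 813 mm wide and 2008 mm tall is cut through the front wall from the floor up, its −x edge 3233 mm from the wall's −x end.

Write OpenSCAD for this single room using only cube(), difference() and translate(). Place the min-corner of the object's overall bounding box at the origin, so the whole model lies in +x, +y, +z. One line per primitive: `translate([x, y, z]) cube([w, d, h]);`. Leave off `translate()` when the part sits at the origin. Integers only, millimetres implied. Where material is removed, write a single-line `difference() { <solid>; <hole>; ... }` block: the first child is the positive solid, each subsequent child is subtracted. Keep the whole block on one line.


difference() { cube([5060, 205, 2320]); translate([3233, 0, 0]) cube([813, 205, 2008]); }
translate([0, 4885, 0]) cube([5060, 205, 2320]);
translate([0, 205, 0]) cube([205, 4680, 2320]);
translate([4855, 205, 0]) cube([205, 4680, 2320]);


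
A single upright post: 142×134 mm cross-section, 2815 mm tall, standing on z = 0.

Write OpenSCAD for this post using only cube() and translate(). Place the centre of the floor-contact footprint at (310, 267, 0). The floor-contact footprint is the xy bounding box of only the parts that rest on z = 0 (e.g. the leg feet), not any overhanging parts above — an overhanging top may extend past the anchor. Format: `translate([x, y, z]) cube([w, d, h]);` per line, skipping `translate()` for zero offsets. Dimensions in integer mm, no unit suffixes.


translate([239, 200, 0]) cube([142, 134, 2815]);


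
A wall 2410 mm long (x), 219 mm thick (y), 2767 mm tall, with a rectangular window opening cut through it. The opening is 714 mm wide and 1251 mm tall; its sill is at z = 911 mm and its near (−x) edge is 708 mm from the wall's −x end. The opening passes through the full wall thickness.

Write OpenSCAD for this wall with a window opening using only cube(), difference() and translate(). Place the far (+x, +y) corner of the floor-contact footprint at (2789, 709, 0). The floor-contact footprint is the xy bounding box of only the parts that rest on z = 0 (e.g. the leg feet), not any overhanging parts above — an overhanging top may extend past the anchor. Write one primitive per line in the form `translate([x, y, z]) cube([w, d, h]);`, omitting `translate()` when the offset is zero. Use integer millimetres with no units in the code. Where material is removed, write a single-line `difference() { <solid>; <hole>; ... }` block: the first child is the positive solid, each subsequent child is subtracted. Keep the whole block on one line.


difference() { translate([379, 490, 0]) cube([2410, 219, 2767]); translate([1087, 490, 911]) cube([714, 219, 1251]); }


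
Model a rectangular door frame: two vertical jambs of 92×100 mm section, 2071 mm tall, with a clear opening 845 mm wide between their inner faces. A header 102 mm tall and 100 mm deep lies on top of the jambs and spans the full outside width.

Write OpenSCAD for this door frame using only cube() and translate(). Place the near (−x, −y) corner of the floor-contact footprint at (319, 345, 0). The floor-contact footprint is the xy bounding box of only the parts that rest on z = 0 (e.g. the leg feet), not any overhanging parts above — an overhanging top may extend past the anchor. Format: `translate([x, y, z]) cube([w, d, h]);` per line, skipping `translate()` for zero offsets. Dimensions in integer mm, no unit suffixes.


translate([319, 345, 0]) cube([92, 100, 2071]);
translate([1256, 345, 0]) cube([92, 100, 2071]);
translate([319, 345, 2071]) cube([1029, 100, 102]);


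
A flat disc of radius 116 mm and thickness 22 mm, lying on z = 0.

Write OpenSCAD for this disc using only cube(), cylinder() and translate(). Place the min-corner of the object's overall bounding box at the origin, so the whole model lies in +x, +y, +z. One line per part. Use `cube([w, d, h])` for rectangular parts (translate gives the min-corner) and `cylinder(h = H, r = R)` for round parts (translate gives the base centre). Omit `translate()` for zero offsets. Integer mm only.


translate([116, 116, 0]) cylinder(h = 22, r = 116);


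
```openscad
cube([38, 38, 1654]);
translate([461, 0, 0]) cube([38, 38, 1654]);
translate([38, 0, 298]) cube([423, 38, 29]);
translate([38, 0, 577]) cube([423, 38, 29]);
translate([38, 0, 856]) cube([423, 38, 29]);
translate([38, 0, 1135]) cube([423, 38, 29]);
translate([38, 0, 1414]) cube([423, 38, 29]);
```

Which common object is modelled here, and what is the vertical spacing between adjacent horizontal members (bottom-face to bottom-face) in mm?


A ladder. The rung spacing is 279 mm.

Two tall 38×38 posts with 5 short bars between them — a ladder. Adjacent rungs sit at z = 298 and z = 577, so the spacing is 577 − 298 = 279 mm.


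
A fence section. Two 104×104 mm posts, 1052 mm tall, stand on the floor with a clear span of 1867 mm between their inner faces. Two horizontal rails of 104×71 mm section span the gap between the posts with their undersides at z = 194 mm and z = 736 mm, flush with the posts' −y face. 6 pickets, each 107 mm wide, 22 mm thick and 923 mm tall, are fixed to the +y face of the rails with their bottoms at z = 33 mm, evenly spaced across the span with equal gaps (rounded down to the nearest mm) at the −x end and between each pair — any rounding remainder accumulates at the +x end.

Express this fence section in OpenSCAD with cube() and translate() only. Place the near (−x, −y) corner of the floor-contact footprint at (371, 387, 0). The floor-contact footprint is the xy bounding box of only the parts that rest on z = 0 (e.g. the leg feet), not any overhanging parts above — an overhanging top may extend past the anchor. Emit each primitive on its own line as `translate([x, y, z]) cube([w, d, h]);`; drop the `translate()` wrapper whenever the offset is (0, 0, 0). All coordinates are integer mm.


translate([371, 387, 0]) cube([104, 104, 1052]);
translate([2342, 387, 0]) cube([104, 104, 1052]);
translate([475, 387, 194]) cube([1867, 104, 71]);
translate([475, 387, 736]) cube([1867, 104, 71]);
translate([650, 491, 33]) cube([107, 22, 923]);
translate([932, 491, 33]) cube([107, 22, 923]);
translate([1214, 491, 33]) cube([107, 22, 923]);
translate([1496, 491, 33]) cube([107, 22, 923]);
translate([1778, 491, 33]) cube([107, 22, 923]);
translate([2060, 491, 33]) cube([107, 22, 923]);


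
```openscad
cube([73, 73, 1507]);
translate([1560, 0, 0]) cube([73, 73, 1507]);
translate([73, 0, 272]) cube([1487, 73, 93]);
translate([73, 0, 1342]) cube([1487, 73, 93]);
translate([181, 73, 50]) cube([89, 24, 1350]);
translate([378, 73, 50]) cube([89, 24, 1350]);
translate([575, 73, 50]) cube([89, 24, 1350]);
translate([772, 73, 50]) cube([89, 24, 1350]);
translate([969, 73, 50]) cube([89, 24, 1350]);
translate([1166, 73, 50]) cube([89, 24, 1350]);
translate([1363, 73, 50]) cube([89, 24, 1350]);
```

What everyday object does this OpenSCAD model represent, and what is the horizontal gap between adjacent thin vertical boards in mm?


A fence section. The picket gap is 108 mm.

Two posts, two rails, 7 pickets — a fence section. Span 1487 mm holds 7 pickets of 89 mm with 8 equal gaps: ⌊(1487 − 7·89) / 8⌋ = 108 mm.


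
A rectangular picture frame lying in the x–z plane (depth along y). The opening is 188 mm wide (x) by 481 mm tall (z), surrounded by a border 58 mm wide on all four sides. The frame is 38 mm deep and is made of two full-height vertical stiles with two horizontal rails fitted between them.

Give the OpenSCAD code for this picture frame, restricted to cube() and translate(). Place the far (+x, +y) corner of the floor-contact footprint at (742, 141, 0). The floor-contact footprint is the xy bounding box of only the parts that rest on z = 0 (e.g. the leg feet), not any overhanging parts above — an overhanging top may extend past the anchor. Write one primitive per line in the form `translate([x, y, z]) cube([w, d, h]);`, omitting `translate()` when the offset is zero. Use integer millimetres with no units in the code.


translate([438, 103, 0]) cube([58, 38, 597]);
translate([684, 103, 0]) cube([58, 38, 597]);
translate([496, 103, 0]) cube([188, 38, 58]);
translate([496, 103, 539]) cube([188, 38, 58]);


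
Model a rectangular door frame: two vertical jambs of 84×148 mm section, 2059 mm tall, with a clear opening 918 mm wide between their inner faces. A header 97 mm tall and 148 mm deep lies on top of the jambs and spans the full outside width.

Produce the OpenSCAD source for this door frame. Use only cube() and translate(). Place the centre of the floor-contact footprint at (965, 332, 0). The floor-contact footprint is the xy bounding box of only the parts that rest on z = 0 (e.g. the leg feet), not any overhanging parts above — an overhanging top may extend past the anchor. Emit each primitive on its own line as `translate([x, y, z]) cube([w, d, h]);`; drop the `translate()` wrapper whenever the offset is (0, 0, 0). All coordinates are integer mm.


translate([422, 258, 0]) cube([84, 148, 2059]);
translate([1424, 258, 0]) cube([84, 148, 2059]);
translate([422, 258, 2059]) cube([1086, 148, 97]);


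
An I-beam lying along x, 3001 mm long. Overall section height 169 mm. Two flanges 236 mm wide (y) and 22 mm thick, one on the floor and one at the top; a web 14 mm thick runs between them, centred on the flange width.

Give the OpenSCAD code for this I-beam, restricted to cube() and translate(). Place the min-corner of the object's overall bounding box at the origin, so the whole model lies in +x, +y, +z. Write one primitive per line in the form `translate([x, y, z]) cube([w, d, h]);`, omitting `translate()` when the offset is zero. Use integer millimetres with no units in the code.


cube([3001, 236, 22]);
translate([0, 111, 22]) cube([3001, 14, 125]);
translate([0, 0, 147]) cube([3001, 236, 22]);


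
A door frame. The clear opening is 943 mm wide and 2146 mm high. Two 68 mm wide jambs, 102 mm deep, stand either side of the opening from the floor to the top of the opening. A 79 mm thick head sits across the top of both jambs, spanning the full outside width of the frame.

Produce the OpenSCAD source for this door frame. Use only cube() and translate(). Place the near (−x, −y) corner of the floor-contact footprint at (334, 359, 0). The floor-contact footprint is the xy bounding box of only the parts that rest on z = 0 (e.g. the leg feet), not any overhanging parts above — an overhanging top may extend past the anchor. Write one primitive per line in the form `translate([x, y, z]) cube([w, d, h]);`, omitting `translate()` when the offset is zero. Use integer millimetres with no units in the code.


translate([334, 359, 0]) cube([68, 102, 2146]);
translate([1345, 359, 0]) cube([68, 102, 2146]);
translate([334, 359, 2146]) cube([1079, 102, 79]);


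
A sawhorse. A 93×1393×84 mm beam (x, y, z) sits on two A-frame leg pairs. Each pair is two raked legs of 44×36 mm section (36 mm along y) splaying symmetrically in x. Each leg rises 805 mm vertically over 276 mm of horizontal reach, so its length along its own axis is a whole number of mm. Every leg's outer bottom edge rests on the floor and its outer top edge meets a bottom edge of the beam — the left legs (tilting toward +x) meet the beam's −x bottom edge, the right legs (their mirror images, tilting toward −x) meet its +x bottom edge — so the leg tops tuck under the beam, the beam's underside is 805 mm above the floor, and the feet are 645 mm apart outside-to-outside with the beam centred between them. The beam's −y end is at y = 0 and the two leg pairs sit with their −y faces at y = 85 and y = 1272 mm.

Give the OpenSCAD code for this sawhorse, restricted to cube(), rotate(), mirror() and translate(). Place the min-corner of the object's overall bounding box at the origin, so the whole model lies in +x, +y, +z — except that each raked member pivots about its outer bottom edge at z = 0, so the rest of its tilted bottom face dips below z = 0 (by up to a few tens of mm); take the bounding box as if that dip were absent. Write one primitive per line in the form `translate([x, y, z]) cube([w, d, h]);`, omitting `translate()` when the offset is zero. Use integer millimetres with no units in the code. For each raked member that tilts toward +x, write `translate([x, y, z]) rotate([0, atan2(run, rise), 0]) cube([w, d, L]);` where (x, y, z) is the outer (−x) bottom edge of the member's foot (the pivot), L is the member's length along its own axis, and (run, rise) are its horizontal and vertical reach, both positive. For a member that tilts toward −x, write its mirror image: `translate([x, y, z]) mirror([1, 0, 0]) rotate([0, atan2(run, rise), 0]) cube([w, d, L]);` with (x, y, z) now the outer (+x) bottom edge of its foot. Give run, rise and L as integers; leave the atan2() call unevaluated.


translate([276, 0, 805]) cube([93, 1393, 84]);
translate([0, 85, 0]) rotate([0, atan2(276, 805), 0]) cube([44, 36, 851]);
translate([645, 85, 0]) mirror([1, 0, 0]) rotate([0, atan2(276, 805), 0]) cube([44, 36, 851]);
translate([0, 1272, 0]) rotate([0, atan2(276, 805), 0]) cube([44, 36, 851]);
translate([645, 1272, 0]) mirror([1, 0, 0]) rotate([0, atan2(276, 805), 0]) cube([44, 36, 851]);


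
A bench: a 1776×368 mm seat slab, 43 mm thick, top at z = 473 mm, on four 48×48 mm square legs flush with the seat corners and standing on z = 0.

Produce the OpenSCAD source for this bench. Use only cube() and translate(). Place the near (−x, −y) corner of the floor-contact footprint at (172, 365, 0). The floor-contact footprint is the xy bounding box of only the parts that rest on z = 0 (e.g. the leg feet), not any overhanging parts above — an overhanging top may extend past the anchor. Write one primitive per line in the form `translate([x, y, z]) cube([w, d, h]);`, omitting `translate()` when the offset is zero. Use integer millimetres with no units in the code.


translate([172, 365, 430]) cube([1776, 368, 43]);
translate([172, 365, 0]) cube([48, 48, 430]);
translate([172, 685, 0]) cube([48, 48, 430]);
translate([1900, 365, 0]) cube([48, 48, 430]);
translate([1900, 685, 0]) cube([48, 48, 430]);


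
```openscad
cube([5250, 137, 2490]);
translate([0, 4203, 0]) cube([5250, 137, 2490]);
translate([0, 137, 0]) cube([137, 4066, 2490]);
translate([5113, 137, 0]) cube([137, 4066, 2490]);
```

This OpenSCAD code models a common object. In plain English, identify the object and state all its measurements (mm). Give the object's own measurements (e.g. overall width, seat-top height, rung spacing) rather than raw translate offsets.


The wall frame of a small rectangular building: four walls, each 2490 mm tall and 137 mm thick, enclosing a footprint 5250 mm (x) by 4340 mm (y) outside-to-outside, with no floor or roof. The front and back walls (the −y and +y sides) span the full width; the two side walls fit between them.


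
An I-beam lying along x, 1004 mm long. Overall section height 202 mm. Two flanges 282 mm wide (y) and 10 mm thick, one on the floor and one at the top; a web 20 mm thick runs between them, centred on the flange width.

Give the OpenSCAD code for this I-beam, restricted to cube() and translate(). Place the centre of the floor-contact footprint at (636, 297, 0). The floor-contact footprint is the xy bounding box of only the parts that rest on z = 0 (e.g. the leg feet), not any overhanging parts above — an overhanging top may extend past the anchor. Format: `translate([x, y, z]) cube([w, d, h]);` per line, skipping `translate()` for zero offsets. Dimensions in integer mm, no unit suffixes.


translate([134, 156, 0]) cube([1004, 282, 10]);
translate([134, 287, 10]) cube([1004, 20, 182]);
translate([134, 156, 192]) cube([1004, 282, 10]);


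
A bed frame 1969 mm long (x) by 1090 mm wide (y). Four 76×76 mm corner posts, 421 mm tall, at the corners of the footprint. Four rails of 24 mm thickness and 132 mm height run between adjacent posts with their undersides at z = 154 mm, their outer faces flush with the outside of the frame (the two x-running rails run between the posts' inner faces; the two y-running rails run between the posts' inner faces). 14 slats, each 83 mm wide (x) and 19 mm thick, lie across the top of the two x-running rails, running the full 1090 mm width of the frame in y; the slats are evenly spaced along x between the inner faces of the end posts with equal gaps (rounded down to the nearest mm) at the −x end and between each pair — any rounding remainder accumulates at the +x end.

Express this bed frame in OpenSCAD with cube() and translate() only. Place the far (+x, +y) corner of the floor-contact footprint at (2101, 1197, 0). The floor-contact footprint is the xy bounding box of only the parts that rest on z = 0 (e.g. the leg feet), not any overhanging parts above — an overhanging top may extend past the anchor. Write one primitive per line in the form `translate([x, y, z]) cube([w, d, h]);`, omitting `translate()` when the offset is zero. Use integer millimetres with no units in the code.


translate([132, 107, 0]) cube([76, 76, 421]);
translate([132, 1121, 0]) cube([76, 76, 421]);
translate([2025, 107, 0]) cube([76, 76, 421]);
translate([2025, 1121, 0]) cube([76, 76, 421]);
translate([208, 107, 154]) cube([1817, 24, 132]);
translate([208, 1173, 154]) cube([1817, 24, 132]);
translate([132, 183, 154]) cube([24, 938, 132]);
translate([2077, 183, 154]) cube([24, 938, 132]);
translate([251, 107, 286]) cube([83, 1090, 19]);
translate([377, 107, 286]) cube([83, 1090, 19]);
translate([503, 107, 286]) cube([83, 1090, 19]);
translate([629, 107, 286]) cube([83, 1090, 19]);
translate([755, 107, 286]) cube([83, 1090, 19]);
translate([881, 107, 286]) cube([83, 1090, 19]);
translate([1007, 107, 286]) cube([83, 1090, 19]);
translate([1133, 107, 286]) cube([83, 1090, 19]);
translate([1259, 107, 286]) cube([83, 1090, 19]);
translate([1385, 107, 286]) cube([83, 1090, 19]);
translate([1511, 107, 286]) cube([83, 1090, 19]);
translate([1637, 107, 286]) cube([83, 1090, 19]);
translate([1763, 107, 286]) cube([83, 1090, 19]);
translate([1889, 107, 286]) cube([83, 1090, 19]);


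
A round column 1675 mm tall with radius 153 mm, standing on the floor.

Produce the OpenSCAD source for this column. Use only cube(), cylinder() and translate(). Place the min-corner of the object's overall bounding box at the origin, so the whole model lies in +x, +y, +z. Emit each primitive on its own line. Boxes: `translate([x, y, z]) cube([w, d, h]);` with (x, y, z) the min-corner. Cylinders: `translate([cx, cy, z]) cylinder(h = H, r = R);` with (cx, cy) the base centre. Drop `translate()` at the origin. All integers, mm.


translate([153, 153, 0]) cylinder(h = 1675, r = 153);


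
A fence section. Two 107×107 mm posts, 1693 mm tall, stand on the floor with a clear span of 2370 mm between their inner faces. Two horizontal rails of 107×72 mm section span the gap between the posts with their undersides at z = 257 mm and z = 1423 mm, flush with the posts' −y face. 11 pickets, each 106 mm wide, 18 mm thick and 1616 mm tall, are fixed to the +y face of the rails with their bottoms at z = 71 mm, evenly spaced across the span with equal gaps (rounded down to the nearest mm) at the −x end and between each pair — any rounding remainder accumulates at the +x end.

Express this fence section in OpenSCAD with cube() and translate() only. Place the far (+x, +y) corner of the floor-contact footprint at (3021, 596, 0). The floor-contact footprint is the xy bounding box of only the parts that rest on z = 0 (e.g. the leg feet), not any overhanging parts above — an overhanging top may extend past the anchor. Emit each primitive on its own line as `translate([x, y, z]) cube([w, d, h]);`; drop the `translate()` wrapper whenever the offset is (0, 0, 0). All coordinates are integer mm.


translate([437, 489, 0]) cube([107, 107, 1693]);
translate([2914, 489, 0]) cube([107, 107, 1693]);
translate([544, 489, 257]) cube([2370, 107, 72]);
translate([544, 489, 1423]) cube([2370, 107, 72]);
translate([644, 596, 71]) cube([106, 18, 1616]);
translate([850, 596, 71]) cube([106, 18, 1616]);
translate([1056, 596, 71]) cube([106, 18, 1616]);
translate([1262, 596, 71]) cube([106, 18, 1616]);
translate([1468, 596, 71]) cube([106, 18, 1616]);
translate([1674, 596, 71]) cube([106, 18, 1616]);
translate([1880, 596, 71]) cube([106, 18, 1616]);
translate([2086, 596, 71]) cube([106, 18, 1616]);
translate([2292, 596, 71]) cube([106, 18, 1616]);
translate([2498, 596, 71]) cube([106, 18, 1616]);
translate([2704, 596, 71]) cube([106, 18, 1616]);


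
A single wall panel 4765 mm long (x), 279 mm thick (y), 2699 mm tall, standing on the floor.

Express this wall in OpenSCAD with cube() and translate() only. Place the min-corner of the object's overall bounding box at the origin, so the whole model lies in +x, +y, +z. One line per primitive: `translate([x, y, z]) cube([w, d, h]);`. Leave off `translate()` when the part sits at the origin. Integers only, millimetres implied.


cube([4765, 279, 2699]);


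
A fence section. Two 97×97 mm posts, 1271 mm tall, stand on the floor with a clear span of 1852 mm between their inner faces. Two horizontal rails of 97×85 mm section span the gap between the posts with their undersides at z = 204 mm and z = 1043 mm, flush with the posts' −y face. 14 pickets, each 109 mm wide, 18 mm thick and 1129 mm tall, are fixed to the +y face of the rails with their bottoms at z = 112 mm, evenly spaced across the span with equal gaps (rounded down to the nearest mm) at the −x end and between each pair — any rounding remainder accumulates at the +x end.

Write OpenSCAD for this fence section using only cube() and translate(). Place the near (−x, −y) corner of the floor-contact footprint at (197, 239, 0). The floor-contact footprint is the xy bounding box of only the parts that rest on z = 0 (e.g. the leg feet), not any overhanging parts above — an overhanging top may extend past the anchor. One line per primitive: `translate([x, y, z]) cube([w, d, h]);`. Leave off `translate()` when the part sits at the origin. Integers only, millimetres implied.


translate([197, 239, 0]) cube([97, 97, 1271]);
translate([2146, 239, 0]) cube([97, 97, 1271]);
translate([294, 239, 204]) cube([1852, 97, 85]);
translate([294, 239, 1043]) cube([1852, 97, 85]);
translate([315, 336, 112]) cube([109, 18, 1129]);
translate([445, 336, 112]) cube([109, 18, 1129]);
translate([575, 336, 112]) cube([109, 18, 1129]);
translate([705, 336, 112]) cube([109, 18, 1129]);
translate([835, 336, 112]) cube([109, 18, 1129]);
translate([965, 336, 112]) cube([109, 18, 1129]);
translate([1095, 336, 112]) cube([109, 18, 1129]);
translate([1225, 336, 112]) cube([109, 18, 1129]);
translate([1355, 336, 112]) cube([109, 18, 1129]);
translate([1485, 336, 112]) cube([109, 18, 1129]);
translate([1615, 336, 112]) cube([109, 18, 1129]);
translate([1745, 336, 112]) cube([109, 18, 1129]);
translate([1875, 336, 112]) cube([109, 18, 1129]);
translate([2005, 336, 112]) cube([109, 18, 1129]);


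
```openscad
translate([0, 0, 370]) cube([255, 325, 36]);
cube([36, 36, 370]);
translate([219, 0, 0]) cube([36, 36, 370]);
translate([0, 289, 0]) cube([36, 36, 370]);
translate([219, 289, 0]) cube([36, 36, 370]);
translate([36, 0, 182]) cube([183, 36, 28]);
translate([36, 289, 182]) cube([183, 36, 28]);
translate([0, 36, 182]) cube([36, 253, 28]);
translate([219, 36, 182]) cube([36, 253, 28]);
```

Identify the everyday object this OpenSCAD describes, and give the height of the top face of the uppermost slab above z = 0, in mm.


A stool. The seat height is 406 mm.

A 255×325×36 slab at z = 370 on four corner posts — a stool. The seat top is 370 + 36 = 406 mm.


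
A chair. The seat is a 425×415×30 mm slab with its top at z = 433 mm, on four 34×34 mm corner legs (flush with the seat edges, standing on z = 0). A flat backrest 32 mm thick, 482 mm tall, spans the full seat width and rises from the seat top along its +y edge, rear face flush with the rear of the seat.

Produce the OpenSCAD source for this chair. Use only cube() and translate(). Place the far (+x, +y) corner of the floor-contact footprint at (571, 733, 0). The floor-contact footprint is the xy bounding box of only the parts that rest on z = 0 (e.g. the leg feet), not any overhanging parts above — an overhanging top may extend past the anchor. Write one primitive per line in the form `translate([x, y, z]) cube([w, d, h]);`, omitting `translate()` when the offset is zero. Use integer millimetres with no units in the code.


// leg_h = 433 - 30 = 403
translate([146, 318, 403]) cube([425, 415, 30]);
translate([146, 318, 0]) cube([34, 34, 403]);
translate([537, 318, 0]) cube([34, 34, 403]);
translate([146, 699, 0]) cube([34, 34, 403]);
translate([537, 699, 0]) cube([34, 34, 403]);
translate([146, 701, 433]) cube([425, 32, 482]);


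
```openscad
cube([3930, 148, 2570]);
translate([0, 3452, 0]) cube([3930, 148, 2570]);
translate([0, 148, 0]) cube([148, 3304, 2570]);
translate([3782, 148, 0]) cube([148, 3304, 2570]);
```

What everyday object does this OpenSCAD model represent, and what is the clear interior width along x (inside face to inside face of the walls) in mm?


A house (or room) frame. The interior width is 3634 mm.

Four 2570 mm walls enclosing a rectangle with no floor or roof — a room or house frame. Outside width is 3930 mm and wall thickness is 148 mm, so the interior width is 3930 − 2 × 148 = 3634 mm.


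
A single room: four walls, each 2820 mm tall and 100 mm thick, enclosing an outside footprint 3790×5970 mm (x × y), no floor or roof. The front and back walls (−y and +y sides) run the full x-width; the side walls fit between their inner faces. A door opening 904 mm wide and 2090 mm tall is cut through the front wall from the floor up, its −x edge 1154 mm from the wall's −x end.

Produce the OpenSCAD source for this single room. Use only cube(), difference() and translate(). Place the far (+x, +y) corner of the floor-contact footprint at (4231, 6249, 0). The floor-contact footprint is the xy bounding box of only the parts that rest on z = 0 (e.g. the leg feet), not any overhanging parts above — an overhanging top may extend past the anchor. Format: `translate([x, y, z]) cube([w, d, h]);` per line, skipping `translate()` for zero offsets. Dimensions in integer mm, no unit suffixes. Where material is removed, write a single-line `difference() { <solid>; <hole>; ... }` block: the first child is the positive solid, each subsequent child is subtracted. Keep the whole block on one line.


difference() { translate([441, 279, 0]) cube([3790, 100, 2820]); translate([1595, 279, 0]) cube([904, 100, 2090]); }
translate([441, 6149, 0]) cube([3790, 100, 2820]);
translate([441, 379, 0]) cube([100, 5770, 2820]);
translate([4131, 379, 0]) cube([100, 5770, 2820]);


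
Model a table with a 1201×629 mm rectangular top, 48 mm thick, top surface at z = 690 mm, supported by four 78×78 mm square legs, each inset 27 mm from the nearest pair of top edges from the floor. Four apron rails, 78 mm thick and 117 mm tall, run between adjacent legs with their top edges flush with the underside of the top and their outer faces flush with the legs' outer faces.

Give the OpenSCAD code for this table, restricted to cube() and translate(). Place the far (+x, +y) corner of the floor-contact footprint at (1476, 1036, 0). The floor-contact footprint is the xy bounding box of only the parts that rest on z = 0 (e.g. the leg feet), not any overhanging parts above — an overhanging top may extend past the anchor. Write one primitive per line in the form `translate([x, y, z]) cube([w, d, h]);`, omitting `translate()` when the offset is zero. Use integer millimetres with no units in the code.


translate([302, 434, 642]) cube([1201, 629, 48]);
translate([329, 461, 0]) cube([78, 78, 642]);
translate([1398, 461, 0]) cube([78, 78, 642]);
translate([329, 958, 0]) cube([78, 78, 642]);
translate([1398, 958, 0]) cube([78, 78, 642]);
translate([407, 461, 525]) cube([991, 78, 117]);
translate([407, 958, 525]) cube([991, 78, 117]);
translate([329, 539, 525]) cube([78, 419, 117]);
translate([1398, 539, 525]) cube([78, 419, 117]);


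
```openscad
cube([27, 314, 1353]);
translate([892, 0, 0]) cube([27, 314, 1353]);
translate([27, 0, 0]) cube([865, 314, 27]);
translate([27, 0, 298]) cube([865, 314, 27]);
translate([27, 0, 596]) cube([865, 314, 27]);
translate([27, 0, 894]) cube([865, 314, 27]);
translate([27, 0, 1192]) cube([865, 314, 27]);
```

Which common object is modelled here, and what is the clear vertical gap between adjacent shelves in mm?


A bookshelf. The clear shelf gap is 271 mm.

Two tall side panels with 5 horizontal boards between them — a bookshelf. The first two shelf undersides are at z = 0 and z = 298; with shelf thickness 27, the clear gap is 298 − 0 − 27 = 271 mm.


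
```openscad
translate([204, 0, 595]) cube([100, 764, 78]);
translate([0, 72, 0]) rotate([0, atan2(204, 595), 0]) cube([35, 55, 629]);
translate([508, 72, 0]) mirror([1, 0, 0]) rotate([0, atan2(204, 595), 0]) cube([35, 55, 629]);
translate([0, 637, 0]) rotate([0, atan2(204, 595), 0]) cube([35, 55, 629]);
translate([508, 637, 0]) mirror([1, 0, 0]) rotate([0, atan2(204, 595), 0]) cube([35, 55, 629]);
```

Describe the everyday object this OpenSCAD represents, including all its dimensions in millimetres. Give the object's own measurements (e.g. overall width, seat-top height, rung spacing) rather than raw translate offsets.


A sawhorse. A 100×764×78 mm beam (x, y, z) sits on two A-frame leg pairs. Each pair is two raked legs of 35×55 mm section (55 mm along y) splaying symmetrically in x. Each leg rises 595 mm vertically over 204 mm of horizontal reach and is 629 mm long along its own axis. Every leg's outer bottom edge rests on the floor and its outer top edge meets a bottom edge of the beam — the left legs (tilting toward +x) meet the beam's −x bottom edge, the right legs (their mirror images, tilting toward −x) meet its +x bottom edge — so the leg tops tuck under the beam, the beam's underside is 595 mm above the floor, and the feet are 508 mm apart outside-to-outside with the beam centred between them. The two leg pairs are set in 72 mm from either end of the beam.


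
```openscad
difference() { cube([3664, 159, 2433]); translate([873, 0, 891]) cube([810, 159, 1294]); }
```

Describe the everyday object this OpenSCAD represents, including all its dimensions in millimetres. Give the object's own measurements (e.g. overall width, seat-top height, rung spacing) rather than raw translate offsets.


A wall 3664 mm long (x), 159 mm thick (y), 2433 mm tall, with a rectangular window opening cut through it. The opening is 810 mm wide and 1294 mm tall; its sill is at z = 891 mm and its near (−x) edge is 873 mm from the wall's −x end. The opening passes through the full wall thickness.


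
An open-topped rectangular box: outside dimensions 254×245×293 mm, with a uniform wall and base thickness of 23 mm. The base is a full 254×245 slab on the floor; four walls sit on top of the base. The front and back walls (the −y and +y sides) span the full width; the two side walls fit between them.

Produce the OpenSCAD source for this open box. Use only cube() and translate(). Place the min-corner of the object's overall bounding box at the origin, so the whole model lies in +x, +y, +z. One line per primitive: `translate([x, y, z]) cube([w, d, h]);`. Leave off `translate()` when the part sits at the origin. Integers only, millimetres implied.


cube([254, 245, 23]);
translate([0, 0, 23]) cube([254, 23, 270]);
translate([0, 222, 23]) cube([254, 23, 270]);
translate([0, 23, 23]) cube([23, 199, 270]);
translate([231, 23, 23]) cube([23, 199, 270]);


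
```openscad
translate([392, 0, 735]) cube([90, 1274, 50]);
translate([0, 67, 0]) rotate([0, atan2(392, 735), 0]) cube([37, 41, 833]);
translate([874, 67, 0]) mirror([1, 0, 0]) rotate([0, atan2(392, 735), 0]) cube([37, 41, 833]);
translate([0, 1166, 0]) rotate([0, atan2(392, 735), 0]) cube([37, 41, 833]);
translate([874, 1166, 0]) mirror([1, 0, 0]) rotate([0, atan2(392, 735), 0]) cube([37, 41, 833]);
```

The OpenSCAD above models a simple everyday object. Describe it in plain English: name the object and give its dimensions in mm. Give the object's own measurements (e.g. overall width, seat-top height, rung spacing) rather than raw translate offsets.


A sawhorse. A 90×1274×50 mm beam (x, y, z) sits on two A-frame leg pairs. Each pair is two raked legs of 37×41 mm section (41 mm along y) splaying symmetrically in x. Each leg rises 735 mm vertically over 392 mm of horizontal reach and is 833 mm long along its own axis. Every leg's outer bottom edge rests on the floor and its outer top edge meets a bottom edge of the beam — the left legs (tilting toward +x) meet the beam's −x bottom edge, the right legs (their mirror images, tilting toward −x) meet its +x bottom edge — so the leg tops tuck under the beam, the beam's underside is 735 mm above the floor, and the feet are 874 mm apart outside-to-outside with the beam centred between them. The two leg pairs are set in 67 mm from either end of the beam.


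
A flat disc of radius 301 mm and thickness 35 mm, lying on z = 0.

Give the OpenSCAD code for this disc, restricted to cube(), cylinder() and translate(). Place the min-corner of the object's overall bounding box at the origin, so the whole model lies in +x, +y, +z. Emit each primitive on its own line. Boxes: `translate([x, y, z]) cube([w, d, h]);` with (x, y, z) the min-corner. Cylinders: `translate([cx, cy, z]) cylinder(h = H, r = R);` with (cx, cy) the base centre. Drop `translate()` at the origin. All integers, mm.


translate([301, 301, 0]) cylinder(h = 35, r = 301);


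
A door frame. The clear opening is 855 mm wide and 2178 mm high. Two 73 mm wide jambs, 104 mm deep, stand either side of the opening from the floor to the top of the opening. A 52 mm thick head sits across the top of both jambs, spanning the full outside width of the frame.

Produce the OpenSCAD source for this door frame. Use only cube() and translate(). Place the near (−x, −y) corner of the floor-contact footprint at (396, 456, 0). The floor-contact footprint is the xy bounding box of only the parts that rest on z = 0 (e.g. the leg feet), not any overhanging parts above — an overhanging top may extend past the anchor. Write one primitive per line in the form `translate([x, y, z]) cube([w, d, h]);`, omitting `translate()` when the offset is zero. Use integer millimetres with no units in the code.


translate([396, 456, 0]) cube([73, 104, 2178]);
translate([1324, 456, 0]) cube([73, 104, 2178]);
translate([396, 456, 2178]) cube([1001, 104, 52]);


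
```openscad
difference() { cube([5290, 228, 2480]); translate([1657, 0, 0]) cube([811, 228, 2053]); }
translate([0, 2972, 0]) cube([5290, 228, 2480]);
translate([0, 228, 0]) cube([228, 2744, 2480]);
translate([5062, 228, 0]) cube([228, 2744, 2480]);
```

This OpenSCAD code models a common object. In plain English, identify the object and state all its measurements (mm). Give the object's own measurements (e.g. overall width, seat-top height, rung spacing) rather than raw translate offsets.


A single room: four walls, each 2480 mm tall and 228 mm thick, enclosing an outside footprint 5290×3200 mm (x × y), no floor or roof. The front and back walls (−y and +y sides) run the full x-width; the side walls fit between their inner faces. A door opening 811 mm wide and 2053 mm tall is cut through the front wall from the floor up, its −x edge 1657 mm from the wall's −x end.


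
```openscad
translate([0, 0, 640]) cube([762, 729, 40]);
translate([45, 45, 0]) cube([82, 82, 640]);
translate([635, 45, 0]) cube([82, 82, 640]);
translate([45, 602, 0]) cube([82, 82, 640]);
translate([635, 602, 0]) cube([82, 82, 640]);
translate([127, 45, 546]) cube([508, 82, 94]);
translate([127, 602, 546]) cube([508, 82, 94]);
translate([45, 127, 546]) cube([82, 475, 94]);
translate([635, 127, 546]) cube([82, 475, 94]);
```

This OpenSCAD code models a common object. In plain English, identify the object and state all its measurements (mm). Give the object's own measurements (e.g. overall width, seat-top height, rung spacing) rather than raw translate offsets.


A table: top 762 mm (x) × 729 mm (y), 40 mm thick, upper face at z = 680 mm, on four 82×82 mm square legs, each inset 45 mm from the nearest pair of top edges from z = 0 to the bottom of the top. Four apron rails, 82 mm thick and 94 mm tall, run between adjacent legs with their top edges flush with the underside of the top and their outer faces flush with the legs' outer faces.


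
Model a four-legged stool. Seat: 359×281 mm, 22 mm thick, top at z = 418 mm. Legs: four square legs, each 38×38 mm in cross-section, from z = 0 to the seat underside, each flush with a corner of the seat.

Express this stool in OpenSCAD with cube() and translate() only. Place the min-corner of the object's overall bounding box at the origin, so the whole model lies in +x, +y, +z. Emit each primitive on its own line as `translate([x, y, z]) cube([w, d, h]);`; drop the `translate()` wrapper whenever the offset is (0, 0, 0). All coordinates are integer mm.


translate([0, 0, 396]) cube([359, 281, 22]);
cube([38, 38, 396]);
translate([321, 0, 0]) cube([38, 38, 396]);
translate([0, 243, 0]) cube([38, 38, 396]);
translate([321, 243, 0]) cube([38, 38, 396]);


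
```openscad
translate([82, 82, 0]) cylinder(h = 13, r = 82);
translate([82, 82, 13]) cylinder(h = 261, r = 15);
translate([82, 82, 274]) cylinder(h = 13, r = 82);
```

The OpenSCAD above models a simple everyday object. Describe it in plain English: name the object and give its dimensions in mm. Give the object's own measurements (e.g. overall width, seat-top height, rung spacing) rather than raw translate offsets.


A spool: two coaxial disc flanges of radius 82 mm and thickness 13 mm, joined by a core cylinder of radius 15 mm and height 261 mm. The lower flange rests on z = 0 and the three cylinders share a vertical axis.
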